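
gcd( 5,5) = 5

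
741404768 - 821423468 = - 80018700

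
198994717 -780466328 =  - 581471611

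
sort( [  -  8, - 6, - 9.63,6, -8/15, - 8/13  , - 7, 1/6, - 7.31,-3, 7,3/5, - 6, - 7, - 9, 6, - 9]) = [-9.63,  -  9, - 9  , - 8, - 7.31, - 7,-7,-6 , - 6,-3,-8/13, - 8/15, 1/6, 3/5, 6,6, 7] 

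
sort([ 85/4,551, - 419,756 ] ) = [ - 419,85/4, 551,756]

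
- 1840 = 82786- 84626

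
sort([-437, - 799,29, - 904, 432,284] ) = [-904,-799, - 437,29, 284,432] 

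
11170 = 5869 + 5301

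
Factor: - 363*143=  - 51909 = - 3^1*11^3*13^1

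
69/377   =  69/377 = 0.18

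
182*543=98826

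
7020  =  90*78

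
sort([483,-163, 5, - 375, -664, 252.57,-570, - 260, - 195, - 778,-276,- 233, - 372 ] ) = [  -  778,  -  664,-570 , - 375, - 372,  -  276, - 260,-233, - 195,  -  163,5, 252.57 , 483]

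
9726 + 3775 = 13501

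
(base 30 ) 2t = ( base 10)89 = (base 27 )38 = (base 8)131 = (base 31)2r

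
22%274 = 22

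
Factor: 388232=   2^3*13^1* 3733^1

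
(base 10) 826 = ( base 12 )58a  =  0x33a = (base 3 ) 1010121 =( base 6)3454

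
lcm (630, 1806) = 27090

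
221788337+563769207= 785557544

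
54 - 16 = 38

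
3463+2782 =6245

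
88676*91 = 8069516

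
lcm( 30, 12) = 60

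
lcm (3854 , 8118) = 381546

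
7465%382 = 207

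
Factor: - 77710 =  - 2^1*5^1*19^1 * 409^1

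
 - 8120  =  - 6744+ - 1376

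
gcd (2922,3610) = 2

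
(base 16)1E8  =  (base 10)488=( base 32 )F8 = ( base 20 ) 148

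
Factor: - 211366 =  - 2^1*105683^1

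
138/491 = 138/491 = 0.28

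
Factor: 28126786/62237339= 2^1 * 1447^1*5437^( - 1)*9719^1*11447^(  -  1)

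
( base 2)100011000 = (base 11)235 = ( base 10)280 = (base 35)80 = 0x118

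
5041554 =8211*614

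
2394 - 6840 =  - 4446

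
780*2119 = 1652820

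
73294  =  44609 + 28685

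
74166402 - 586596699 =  - 512430297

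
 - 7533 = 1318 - 8851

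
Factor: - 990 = - 2^1*3^2*5^1*11^1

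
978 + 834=1812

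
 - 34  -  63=  -  97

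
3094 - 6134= - 3040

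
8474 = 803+7671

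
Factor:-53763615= -3^3*5^1 * 398249^1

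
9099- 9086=13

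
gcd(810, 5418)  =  18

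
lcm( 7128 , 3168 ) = 28512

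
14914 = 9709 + 5205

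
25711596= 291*88356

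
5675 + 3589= 9264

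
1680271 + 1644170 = 3324441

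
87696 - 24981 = 62715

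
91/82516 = 13/11788 = 0.00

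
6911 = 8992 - 2081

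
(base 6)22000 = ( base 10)3024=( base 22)65a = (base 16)BD0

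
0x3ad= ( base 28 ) 15H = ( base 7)2513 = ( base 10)941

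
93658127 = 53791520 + 39866607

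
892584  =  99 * 9016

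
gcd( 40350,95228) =2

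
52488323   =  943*55661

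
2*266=532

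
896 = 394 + 502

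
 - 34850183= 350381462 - 385231645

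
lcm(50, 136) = 3400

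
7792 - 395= 7397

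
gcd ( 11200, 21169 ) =1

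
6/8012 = 3/4006= 0.00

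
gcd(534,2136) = 534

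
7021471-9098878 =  - 2077407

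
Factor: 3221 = 3221^1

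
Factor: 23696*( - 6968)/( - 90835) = 2^7*5^ ( - 1)* 13^1*37^( - 1)*67^1*491^(  -  1)* 1481^1 = 165113728/90835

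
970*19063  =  18491110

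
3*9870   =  29610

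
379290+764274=1143564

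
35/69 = 35/69 = 0.51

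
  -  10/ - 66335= 2/13267 = 0.00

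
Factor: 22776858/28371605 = 2^1 * 3^2*5^ ( - 1)*13^1*19^1  *47^1*109^1 *397^( - 1)*14293^( -1) 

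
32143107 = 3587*8961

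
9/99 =1/11= 0.09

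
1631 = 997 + 634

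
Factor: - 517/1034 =-1/2 = -2^(- 1 ) 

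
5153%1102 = 745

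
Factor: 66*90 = 5940 =2^2*3^3*5^1 * 11^1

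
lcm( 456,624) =11856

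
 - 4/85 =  - 4/85 = - 0.05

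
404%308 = 96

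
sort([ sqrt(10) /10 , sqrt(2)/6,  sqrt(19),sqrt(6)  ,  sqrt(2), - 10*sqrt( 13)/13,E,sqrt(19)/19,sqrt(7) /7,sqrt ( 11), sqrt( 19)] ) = [-10*sqrt( 13)/13, sqrt(19) /19,sqrt(2)/6,sqrt(10)/10, sqrt(7) /7,sqrt (2),sqrt( 6),  E, sqrt( 11),sqrt ( 19 ), sqrt(19)]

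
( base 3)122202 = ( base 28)H3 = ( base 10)479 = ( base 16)1df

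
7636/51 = 149 + 37/51 = 149.73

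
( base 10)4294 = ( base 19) bh0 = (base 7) 15343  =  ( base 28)5da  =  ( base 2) 1000011000110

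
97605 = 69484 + 28121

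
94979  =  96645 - 1666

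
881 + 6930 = 7811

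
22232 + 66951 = 89183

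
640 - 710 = - 70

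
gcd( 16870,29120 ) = 70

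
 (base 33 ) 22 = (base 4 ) 1010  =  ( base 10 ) 68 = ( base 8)104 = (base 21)35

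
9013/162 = 9013/162 = 55.64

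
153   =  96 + 57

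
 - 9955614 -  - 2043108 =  - 7912506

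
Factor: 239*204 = 2^2* 3^1*17^1*239^1 = 48756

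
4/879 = 4/879 =0.00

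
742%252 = 238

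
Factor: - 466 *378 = -176148 = -2^2*3^3*7^1*233^1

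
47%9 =2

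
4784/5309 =4784/5309 = 0.90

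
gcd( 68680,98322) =2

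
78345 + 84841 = 163186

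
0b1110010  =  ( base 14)82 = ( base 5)424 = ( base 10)114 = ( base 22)54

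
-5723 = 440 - 6163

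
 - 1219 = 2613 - 3832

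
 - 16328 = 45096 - 61424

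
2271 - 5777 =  - 3506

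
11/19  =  11/19= 0.58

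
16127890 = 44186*365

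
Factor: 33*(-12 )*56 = - 2^5 * 3^2*7^1*11^1 = -22176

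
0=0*27785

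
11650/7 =11650/7 =1664.29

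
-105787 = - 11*9617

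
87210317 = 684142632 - 596932315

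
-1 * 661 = - 661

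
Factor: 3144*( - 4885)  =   - 15358440 = - 2^3*3^1*5^1*131^1*977^1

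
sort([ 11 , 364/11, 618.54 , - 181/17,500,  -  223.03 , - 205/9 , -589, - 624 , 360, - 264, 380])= [ - 624, - 589, - 264, - 223.03, - 205/9  , - 181/17,11,  364/11, 360,380, 500,618.54 ] 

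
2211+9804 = 12015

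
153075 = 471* 325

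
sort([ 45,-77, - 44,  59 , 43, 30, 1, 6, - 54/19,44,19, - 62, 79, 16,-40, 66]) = [ - 77, - 62, - 44,-40,-54/19 , 1,6 , 16, 19,  30, 43, 44 , 45, 59, 66, 79 ] 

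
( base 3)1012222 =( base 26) 186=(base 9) 1188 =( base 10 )890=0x37A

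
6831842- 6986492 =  -154650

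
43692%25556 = 18136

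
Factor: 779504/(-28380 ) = -2^2*3^ ( -1 )*5^( - 1)*103^1 = -412/15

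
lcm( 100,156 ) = 3900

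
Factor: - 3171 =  - 3^1*7^1 * 151^1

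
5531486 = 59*93754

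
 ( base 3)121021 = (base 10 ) 439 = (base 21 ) KJ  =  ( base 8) 667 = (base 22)JL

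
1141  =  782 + 359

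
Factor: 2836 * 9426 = 2^3*3^1*709^1*1571^1  =  26732136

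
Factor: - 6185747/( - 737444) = 2^( - 2)*107^( - 1) * 241^1*1723^(  -  1 )*25667^1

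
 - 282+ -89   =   - 371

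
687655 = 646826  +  40829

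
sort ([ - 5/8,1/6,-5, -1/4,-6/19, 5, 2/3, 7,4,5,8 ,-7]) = [ - 7,-5,-5/8,- 6/19, -1/4,1/6, 2/3, 4,5,5, 7,  8]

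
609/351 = 1  +  86/117=   1.74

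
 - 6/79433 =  - 1 + 79427/79433 = - 0.00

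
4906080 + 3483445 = 8389525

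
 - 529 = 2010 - 2539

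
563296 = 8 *70412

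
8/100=2/25 =0.08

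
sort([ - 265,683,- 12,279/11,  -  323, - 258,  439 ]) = [-323,-265, - 258, - 12, 279/11, 439,  683 ]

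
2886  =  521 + 2365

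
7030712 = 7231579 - 200867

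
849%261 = 66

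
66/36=1 + 5/6 = 1.83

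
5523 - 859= 4664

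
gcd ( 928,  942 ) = 2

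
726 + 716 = 1442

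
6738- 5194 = 1544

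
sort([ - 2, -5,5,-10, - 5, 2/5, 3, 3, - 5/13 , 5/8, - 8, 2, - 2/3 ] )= [ - 10, - 8, - 5, - 5 ,- 2, - 2/3, - 5/13, 2/5, 5/8, 2, 3, 3 , 5 ] 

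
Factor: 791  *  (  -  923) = -7^1 * 13^1*71^1*113^1 =-730093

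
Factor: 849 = 3^1*283^1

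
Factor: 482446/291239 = 926/559 = 2^1 * 13^ ( - 1)*43^ ( - 1)*463^1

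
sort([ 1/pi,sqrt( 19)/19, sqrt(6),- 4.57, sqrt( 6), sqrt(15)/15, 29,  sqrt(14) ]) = [ - 4.57, sqrt(19 ) /19,sqrt(15 )/15,  1/pi,sqrt( 6), sqrt ( 6),sqrt( 14), 29] 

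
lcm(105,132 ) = 4620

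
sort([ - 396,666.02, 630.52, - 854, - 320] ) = [ -854, - 396, - 320, 630.52, 666.02 ] 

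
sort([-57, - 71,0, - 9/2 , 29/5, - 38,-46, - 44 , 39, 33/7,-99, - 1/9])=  [  -  99,-71, - 57, - 46,-44,-38 , - 9/2, - 1/9 , 0,33/7 , 29/5, 39 ]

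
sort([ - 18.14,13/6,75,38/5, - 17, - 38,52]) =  [ - 38, - 18.14, - 17,13/6, 38/5,52, 75]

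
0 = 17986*0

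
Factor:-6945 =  - 3^1  *5^1*463^1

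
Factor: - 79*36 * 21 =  -59724 = - 2^2*3^3*7^1*79^1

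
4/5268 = 1/1317 = 0.00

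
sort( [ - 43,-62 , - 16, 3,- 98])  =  [ - 98, - 62, - 43, - 16, 3]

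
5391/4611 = 1797/1537 = 1.17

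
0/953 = 0=0.00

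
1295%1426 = 1295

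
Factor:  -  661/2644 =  - 2^( - 2 ) = - 1/4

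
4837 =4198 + 639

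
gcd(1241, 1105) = 17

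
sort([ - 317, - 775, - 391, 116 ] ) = [ - 775,- 391 , - 317 , 116]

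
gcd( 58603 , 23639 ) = 1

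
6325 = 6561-236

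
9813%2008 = 1781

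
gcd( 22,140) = 2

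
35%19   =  16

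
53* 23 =1219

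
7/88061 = 7/88061 = 0.00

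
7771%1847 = 383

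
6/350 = 3/175 = 0.02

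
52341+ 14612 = 66953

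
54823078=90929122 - 36106044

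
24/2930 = 12/1465 = 0.01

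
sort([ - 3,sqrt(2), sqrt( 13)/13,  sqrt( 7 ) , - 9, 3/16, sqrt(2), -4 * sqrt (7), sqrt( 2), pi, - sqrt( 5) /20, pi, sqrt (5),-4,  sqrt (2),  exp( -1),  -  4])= [ - 4*sqrt( 7), - 9, - 4 , - 4, - 3, - sqrt(5)/20,3/16, sqrt(13)/13,exp( - 1 ), sqrt ( 2) , sqrt( 2 ),  sqrt(2),  sqrt( 2 ),sqrt( 5), sqrt(7),pi, pi]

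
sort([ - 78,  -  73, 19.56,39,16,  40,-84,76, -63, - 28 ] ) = [- 84, - 78, - 73, - 63,  -  28, 16,19.56,39,40,  76 ] 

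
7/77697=7/77697=0.00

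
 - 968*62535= - 60533880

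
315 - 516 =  - 201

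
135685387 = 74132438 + 61552949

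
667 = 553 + 114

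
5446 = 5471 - 25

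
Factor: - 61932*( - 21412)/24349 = 2^4*3^1*53^1 * 101^1*397^1*1873^( - 1) = 102006768/1873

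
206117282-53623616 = 152493666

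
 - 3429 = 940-4369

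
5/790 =1/158= 0.01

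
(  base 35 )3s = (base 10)133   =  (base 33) 41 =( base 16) 85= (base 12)B1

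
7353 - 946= 6407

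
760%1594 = 760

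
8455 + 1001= 9456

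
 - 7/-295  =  7/295 = 0.02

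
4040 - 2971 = 1069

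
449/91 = 4 + 85/91 = 4.93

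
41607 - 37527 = 4080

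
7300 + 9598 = 16898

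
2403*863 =2073789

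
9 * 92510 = 832590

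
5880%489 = 12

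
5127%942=417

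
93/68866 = 93/68866  =  0.00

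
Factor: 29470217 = 7^3*151^1 * 569^1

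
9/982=9/982 =0.01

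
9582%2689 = 1515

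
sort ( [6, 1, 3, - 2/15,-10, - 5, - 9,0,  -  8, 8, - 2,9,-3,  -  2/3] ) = [ -10, - 9,  -  8, - 5,-3,  -  2,-2/3,- 2/15,0,1  ,  3,  6, 8, 9 ] 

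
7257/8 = 7257/8= 907.12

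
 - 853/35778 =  - 1 + 34925/35778= -0.02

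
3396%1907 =1489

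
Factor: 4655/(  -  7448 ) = -2^(  -  3)*5^1=- 5/8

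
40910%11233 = 7211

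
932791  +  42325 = 975116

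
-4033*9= - 36297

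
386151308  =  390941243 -4789935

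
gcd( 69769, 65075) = 1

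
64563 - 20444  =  44119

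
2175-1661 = 514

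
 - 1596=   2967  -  4563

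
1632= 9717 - 8085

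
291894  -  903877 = - 611983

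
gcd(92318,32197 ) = 1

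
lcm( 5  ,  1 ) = 5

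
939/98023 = 939/98023  =  0.01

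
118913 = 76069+42844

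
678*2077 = 1408206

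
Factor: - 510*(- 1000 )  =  2^4 *3^1*5^4*17^1 = 510000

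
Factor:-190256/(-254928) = 3^( - 1)*11^1 * 23^1 * 113^ ( - 1)  =  253/339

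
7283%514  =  87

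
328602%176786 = 151816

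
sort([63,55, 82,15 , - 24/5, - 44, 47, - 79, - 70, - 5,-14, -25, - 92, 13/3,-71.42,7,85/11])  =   [ - 92, - 79,  -  71.42, - 70, - 44, - 25, - 14, - 5,-24/5,13/3, 7,85/11, 15,47  ,  55, 63 , 82 ] 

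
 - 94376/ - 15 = 6291 + 11/15 = 6291.73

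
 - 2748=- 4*687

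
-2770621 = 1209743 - 3980364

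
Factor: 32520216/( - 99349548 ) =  -2^1*41^1*2087^( - 1) * 3967^( - 1) * 33049^1 = - 2710018/8279129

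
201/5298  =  67/1766 = 0.04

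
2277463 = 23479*97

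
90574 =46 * 1969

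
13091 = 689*19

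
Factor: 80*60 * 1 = 2^6*3^1*5^2 = 4800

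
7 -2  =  5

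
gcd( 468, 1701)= 9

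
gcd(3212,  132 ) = 44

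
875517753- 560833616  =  314684137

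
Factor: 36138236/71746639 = 2^2*9034559^1*71746639^( - 1)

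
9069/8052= 3023/2684 = 1.13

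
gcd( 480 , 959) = 1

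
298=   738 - 440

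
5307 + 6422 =11729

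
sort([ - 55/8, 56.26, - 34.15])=[ - 34.15 , - 55/8 , 56.26 ]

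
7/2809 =7/2809 = 0.00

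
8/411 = 8/411 = 0.02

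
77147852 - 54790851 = 22357001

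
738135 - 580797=157338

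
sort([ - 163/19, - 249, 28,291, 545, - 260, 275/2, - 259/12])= [ - 260, - 249, - 259/12, - 163/19,28,275/2,291 , 545] 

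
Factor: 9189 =3^2*1021^1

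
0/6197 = 0 = 0.00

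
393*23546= 9253578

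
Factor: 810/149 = 2^1*3^4*5^1*149^( - 1)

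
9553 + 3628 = 13181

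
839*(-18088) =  - 15175832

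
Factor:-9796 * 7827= -2^2*3^1 * 31^1*79^1 * 2609^1=- 76673292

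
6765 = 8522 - 1757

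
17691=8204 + 9487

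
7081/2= 3540 + 1/2=3540.50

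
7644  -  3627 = 4017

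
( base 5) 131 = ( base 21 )1k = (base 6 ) 105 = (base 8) 51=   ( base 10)41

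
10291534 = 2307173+7984361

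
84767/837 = 101 + 230/837 = 101.27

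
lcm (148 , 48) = 1776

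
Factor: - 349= - 349^1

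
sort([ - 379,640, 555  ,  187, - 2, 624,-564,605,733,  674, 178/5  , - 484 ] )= [ - 564, - 484 , - 379, - 2,178/5,187,555, 605, 624,640, 674,733] 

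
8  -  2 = 6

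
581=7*83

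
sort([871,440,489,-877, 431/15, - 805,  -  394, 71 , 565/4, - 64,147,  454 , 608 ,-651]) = [ - 877, - 805,-651,  -  394, - 64,431/15,  71,565/4, 147,440, 454, 489,  608, 871]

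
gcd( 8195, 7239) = 1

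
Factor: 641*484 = 310244 = 2^2 *11^2*641^1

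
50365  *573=28859145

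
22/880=1/40 = 0.03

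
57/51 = 1 + 2/17 = 1.12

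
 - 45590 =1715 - 47305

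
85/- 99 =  - 85/99 = -0.86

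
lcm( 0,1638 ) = 0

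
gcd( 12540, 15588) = 12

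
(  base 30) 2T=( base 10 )89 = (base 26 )3B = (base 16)59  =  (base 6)225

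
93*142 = 13206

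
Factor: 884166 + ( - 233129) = 651037 = 439^1*1483^1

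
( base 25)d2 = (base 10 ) 327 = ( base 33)9u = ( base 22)EJ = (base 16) 147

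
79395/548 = 79395/548 = 144.88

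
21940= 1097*20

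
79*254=20066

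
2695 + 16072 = 18767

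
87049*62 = 5397038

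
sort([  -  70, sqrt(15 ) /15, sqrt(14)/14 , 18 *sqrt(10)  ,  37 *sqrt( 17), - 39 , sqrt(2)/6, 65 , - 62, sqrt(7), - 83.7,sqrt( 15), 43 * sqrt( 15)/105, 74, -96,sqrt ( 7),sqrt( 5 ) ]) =[ - 96, - 83.7, - 70,  -  62,  -  39,sqrt( 2)/6,sqrt(15)/15, sqrt(14)/14, 43*sqrt(15)/105, sqrt( 5), sqrt( 7), sqrt(7 ), sqrt(15 ),18*sqrt(10), 65 , 74,37 * sqrt( 17) ]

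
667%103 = 49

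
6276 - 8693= - 2417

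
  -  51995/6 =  - 8666 + 1/6 = -8665.83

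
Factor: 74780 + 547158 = 2^1*310969^1  =  621938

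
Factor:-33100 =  - 2^2*5^2 * 331^1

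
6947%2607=1733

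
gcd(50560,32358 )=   2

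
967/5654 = 967/5654 = 0.17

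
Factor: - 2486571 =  - 3^1*67^1*89^1*139^1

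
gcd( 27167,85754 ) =1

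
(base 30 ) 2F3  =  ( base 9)3073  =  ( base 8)4315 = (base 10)2253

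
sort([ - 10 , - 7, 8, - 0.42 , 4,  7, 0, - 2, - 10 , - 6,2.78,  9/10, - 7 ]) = [ - 10, - 10 , - 7, -7, - 6, - 2, - 0.42,0,9/10, 2.78,  4,7 , 8 ] 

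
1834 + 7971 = 9805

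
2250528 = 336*6698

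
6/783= 2/261=0.01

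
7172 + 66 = 7238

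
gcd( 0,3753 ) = 3753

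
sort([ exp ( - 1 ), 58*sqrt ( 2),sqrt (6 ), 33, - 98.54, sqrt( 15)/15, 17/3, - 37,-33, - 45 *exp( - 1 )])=[ - 98.54, - 37, - 33 , - 45*exp( - 1) , sqrt( 15 )/15,exp( -1 ),sqrt( 6),17/3, 33, 58*sqrt (2 ) ]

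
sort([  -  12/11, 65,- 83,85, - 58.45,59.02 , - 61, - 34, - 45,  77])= [ - 83,- 61, - 58.45, - 45, - 34,-12/11, 59.02,65,  77,  85 ] 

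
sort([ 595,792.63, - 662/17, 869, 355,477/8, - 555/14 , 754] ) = [ - 555/14,  -  662/17,477/8,  355,595,754,792.63,  869 ]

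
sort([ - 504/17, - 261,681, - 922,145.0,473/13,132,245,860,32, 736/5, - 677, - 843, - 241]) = [ - 922, - 843,  -  677,-261,  -  241,  -  504/17, 32 , 473/13,132 , 145.0, 736/5,245, 681, 860 ]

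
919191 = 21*43771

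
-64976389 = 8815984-73792373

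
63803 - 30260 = 33543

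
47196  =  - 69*( - 684)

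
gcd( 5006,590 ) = 2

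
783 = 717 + 66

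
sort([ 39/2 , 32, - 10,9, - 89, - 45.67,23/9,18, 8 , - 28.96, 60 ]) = [- 89, - 45.67, - 28.96, - 10,23/9, 8, 9  ,  18,39/2, 32,60] 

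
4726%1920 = 886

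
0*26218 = 0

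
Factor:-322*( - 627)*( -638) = - 128808372= -  2^2*3^1*7^1 *11^2*19^1 *23^1*29^1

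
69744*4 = 278976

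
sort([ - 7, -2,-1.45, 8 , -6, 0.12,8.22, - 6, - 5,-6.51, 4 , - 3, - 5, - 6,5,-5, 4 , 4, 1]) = [-7, - 6.51,-6,  -  6, - 6,  -  5, - 5,- 5,- 3, - 2,-1.45,0.12, 1, 4 , 4  ,  4, 5,8,8.22 ]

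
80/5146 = 40/2573 = 0.02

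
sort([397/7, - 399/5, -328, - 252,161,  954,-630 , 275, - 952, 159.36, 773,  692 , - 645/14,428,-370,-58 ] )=[  -  952,-630,-370,-328, - 252, - 399/5, - 58, - 645/14, 397/7,159.36 , 161,275 , 428,692,773,954 ]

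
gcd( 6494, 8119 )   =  1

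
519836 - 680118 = -160282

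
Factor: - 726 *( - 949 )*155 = 2^1*3^1*5^1*11^2*13^1*31^1*73^1 =106790970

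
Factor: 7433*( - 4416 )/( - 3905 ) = 32824128/3905  =  2^6*3^1 * 5^( - 1)*11^ ( - 1)*23^1*71^(- 1)*7433^1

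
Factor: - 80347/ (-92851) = 11^( - 1 )*23^( - 1 )* 367^( - 1)*80347^1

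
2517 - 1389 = 1128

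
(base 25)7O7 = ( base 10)4982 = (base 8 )11566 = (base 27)6me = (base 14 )1b5c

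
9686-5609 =4077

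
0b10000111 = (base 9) 160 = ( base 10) 135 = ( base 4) 2013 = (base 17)7G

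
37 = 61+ - 24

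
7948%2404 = 736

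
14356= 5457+8899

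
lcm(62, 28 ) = 868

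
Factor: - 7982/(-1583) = 2^1*13^1*307^1*1583^( - 1)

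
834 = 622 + 212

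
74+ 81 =155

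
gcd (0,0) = 0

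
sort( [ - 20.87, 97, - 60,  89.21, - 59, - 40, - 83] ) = [ - 83, - 60 , - 59,- 40, - 20.87,89.21 , 97] 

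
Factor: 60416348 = 2^2*15104087^1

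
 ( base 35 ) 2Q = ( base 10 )96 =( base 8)140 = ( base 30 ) 36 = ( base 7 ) 165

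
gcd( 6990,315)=15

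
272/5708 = 68/1427= 0.05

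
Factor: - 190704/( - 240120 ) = 274/345 = 2^1 * 3^( - 1 )*5^( - 1 )*23^(  -  1 )*137^1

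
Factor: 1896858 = 2^1*3^6*1301^1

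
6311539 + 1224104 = 7535643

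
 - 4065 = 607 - 4672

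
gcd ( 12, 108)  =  12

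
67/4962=67/4962 =0.01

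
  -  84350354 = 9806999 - 94157353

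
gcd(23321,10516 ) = 1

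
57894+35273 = 93167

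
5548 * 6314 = 35030072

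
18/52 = 9/26 = 0.35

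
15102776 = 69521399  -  54418623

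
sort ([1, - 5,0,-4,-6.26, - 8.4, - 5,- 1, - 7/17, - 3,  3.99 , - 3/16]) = [ - 8.4, - 6.26,  -  5, - 5,-4, - 3, - 1,-7/17, - 3/16 , 0,1,3.99] 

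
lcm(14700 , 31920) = 1117200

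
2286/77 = 29 + 53/77= 29.69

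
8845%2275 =2020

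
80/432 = 5/27=0.19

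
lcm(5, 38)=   190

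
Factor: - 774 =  - 2^1*3^2*43^1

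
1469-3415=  - 1946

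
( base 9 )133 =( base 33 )3C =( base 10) 111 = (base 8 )157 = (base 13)87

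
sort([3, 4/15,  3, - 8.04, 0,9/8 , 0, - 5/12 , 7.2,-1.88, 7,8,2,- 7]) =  [ - 8.04, - 7, - 1.88, - 5/12, 0,0,  4/15, 9/8, 2,  3,3, 7,  7.2,8 ] 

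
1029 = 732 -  - 297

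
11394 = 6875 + 4519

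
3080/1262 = 2 + 278/631 = 2.44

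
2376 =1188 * 2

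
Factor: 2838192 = 2^4* 3^1*7^1*8447^1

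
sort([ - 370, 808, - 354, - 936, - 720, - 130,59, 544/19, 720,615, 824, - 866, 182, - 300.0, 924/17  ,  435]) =[ - 936,-866,-720,- 370, - 354, - 300.0, - 130, 544/19, 924/17,59, 182, 435, 615, 720,808 , 824 ]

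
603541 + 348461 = 952002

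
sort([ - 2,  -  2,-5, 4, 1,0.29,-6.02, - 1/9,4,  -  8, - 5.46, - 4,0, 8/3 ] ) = [ - 8, - 6.02, - 5.46, - 5, - 4, - 2, - 2, - 1/9,  0,  0.29,1,8/3, 4, 4] 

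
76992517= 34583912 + 42408605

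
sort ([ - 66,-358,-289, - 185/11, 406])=[-358, - 289, - 66, - 185/11, 406 ] 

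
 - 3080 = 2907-5987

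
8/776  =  1/97= 0.01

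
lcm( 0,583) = 0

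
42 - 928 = -886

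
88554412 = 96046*922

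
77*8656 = 666512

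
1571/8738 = 1571/8738 = 0.18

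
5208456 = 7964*654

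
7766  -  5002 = 2764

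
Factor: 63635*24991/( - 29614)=  -  1825835/34 = - 2^( - 1)*5^1*11^1*17^(  -  1 )*89^1*373^1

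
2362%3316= 2362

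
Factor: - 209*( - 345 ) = 3^1*5^1*11^1*19^1*23^1 = 72105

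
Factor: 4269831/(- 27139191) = -17^( - 1 )*532141^( - 1 )*1423277^1 = - 1423277/9046397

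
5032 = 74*68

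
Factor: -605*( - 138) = 83490 =2^1*3^1*5^1*11^2*23^1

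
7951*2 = 15902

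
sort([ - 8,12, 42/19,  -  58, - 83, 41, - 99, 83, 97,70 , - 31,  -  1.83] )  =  [ - 99, - 83, - 58, - 31, - 8, - 1.83, 42/19, 12,41,70,83,97]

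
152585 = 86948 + 65637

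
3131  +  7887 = 11018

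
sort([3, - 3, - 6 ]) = [ - 6, - 3,3 ]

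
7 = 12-5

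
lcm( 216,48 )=432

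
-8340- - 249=-8091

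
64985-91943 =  - 26958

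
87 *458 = 39846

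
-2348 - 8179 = -10527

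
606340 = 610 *994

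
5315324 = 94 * 56546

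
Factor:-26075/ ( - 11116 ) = 2^(-2)*5^2 * 149^1 * 397^( - 1 ) = 3725/1588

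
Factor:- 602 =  - 2^1* 7^1*43^1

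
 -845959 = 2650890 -3496849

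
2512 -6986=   -  4474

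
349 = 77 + 272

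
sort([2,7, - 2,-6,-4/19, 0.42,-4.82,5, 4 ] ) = [ - 6,- 4.82,-2, - 4/19, 0.42,2,4,5, 7]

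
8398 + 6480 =14878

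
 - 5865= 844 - 6709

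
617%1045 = 617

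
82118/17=4830+8/17  =  4830.47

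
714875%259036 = 196803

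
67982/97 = 67982/97 = 700.85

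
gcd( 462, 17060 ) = 2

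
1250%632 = 618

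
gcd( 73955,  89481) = 7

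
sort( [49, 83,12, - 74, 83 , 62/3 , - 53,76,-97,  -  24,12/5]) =[ - 97,-74, - 53,  -  24, 12/5,12 , 62/3, 49,76, 83, 83 ] 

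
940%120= 100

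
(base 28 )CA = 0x15a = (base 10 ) 346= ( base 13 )208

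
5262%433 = 66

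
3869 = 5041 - 1172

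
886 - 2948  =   - 2062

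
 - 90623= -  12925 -77698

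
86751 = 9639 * 9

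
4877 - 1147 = 3730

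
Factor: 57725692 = 2^2*53^1*277^1*983^1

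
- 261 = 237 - 498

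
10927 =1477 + 9450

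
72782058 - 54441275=18340783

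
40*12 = 480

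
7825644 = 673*11628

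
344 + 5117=5461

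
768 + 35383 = 36151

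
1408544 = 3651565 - 2243021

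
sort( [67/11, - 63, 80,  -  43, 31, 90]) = [ - 63, - 43, 67/11,31,80, 90 ]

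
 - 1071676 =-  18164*59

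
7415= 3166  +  4249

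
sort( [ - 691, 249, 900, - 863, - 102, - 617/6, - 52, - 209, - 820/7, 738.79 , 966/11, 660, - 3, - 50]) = [ -863, -691,- 209, - 820/7,-617/6,  -  102, - 52, - 50  , - 3,  966/11,249,660, 738.79, 900 ] 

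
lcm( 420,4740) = 33180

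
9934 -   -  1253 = 11187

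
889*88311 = 78508479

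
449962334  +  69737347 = 519699681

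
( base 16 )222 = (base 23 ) 10H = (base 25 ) LL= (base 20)176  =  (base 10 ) 546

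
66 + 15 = 81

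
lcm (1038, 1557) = 3114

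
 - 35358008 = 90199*( - 392 )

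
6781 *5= 33905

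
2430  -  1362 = 1068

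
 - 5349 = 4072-9421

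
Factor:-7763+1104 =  - 6659 = - 6659^1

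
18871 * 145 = 2736295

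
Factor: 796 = 2^2*199^1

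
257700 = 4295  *60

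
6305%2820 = 665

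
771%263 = 245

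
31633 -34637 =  - 3004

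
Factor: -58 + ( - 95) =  - 153 = - 3^2*17^1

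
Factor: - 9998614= - 2^1*4999307^1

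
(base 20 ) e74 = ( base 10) 5744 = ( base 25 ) 94j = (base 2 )1011001110000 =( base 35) 4o4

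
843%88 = 51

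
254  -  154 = 100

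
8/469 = 8/469 = 0.02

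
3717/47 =3717/47 =79.09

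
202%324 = 202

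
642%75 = 42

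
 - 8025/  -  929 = 8025/929 = 8.64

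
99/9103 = 99/9103 = 0.01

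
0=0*196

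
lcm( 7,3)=21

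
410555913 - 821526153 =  -410970240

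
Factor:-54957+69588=14631=3^1*4877^1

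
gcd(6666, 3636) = 606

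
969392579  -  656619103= 312773476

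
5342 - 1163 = 4179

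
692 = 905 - 213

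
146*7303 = 1066238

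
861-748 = 113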